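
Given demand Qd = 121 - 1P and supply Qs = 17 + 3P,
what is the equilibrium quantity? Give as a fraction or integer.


First find equilibrium price:
121 - 1P = 17 + 3P
P* = 104/4 = 26
Then substitute into demand:
Q* = 121 - 1 * 26 = 95

95


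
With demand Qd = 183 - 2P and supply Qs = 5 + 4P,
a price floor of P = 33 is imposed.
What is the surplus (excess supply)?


At P = 33:
Qd = 183 - 2*33 = 117
Qs = 5 + 4*33 = 137
Surplus = Qs - Qd = 137 - 117 = 20

20


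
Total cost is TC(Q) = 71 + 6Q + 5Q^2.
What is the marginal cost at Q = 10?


MC = dTC/dQ = 6 + 2*5*Q
At Q = 10:
MC = 6 + 10*10
MC = 6 + 100 = 106

106


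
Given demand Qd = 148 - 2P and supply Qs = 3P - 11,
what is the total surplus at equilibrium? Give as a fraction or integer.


Find equilibrium: 148 - 2P = 3P - 11
148 + 11 = 5P
P* = 159/5 = 159/5
Q* = 3*159/5 - 11 = 422/5
Inverse demand: P = 74 - Q/2, so P_max = 74
Inverse supply: P = 11/3 + Q/3, so P_min = 11/3
CS = (1/2) * 422/5 * (74 - 159/5) = 44521/25
PS = (1/2) * 422/5 * (159/5 - 11/3) = 89042/75
TS = CS + PS = 44521/25 + 89042/75 = 44521/15

44521/15


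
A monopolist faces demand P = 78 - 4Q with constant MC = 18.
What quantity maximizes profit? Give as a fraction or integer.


TR = P*Q = (78 - 4Q)Q = 78Q - 4Q^2
MR = dTR/dQ = 78 - 8Q
Set MR = MC:
78 - 8Q = 18
60 = 8Q
Q* = 60/8 = 15/2

15/2


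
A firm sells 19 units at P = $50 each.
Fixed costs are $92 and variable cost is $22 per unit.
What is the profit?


Total Revenue = P * Q = 50 * 19 = $950
Total Cost = FC + VC*Q = 92 + 22*19 = $510
Profit = TR - TC = 950 - 510 = $440

$440


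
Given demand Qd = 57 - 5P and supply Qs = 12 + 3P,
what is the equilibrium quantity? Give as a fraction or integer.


First find equilibrium price:
57 - 5P = 12 + 3P
P* = 45/8 = 45/8
Then substitute into demand:
Q* = 57 - 5 * 45/8 = 231/8

231/8


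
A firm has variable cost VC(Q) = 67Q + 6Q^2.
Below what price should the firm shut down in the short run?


AVC(Q) = VC(Q)/Q = 67 + 6Q
AVC is increasing in Q, so minimum AVC is at Q -> 0+.
Min AVC = 67
The firm should shut down if P < 67.

67


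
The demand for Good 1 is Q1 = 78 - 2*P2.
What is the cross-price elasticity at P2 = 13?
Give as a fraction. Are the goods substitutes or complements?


dQ1/dP2 = -2
At P2 = 13: Q1 = 78 - 2*13 = 52
Exy = (dQ1/dP2)(P2/Q1) = -2 * 13 / 52 = -1/2
Since Exy < 0, the goods are complements.

-1/2 (complements)


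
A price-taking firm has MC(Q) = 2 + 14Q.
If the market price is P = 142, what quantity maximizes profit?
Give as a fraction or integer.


In perfect competition, profit is maximized where P = MC.
142 = 2 + 14Q
140 = 14Q
Q* = 140/14 = 10

10


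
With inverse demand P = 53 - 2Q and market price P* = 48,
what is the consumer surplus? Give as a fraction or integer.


Maximum willingness to pay (at Q=0): P_max = 53
Quantity demanded at P* = 48:
Q* = (53 - 48)/2 = 5/2
CS = (1/2) * Q* * (P_max - P*)
CS = (1/2) * 5/2 * (53 - 48)
CS = (1/2) * 5/2 * 5 = 25/4

25/4


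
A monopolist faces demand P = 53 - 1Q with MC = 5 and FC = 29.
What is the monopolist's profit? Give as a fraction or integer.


MR = MC: 53 - 2Q = 5
Q* = 24
P* = 53 - 1*24 = 29
Profit = (P* - MC)*Q* - FC
= (29 - 5)*24 - 29
= 24*24 - 29
= 576 - 29 = 547

547


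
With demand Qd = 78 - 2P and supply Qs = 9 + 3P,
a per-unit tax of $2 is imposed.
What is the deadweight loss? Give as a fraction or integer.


Pre-tax equilibrium quantity: Q* = 252/5
Post-tax equilibrium quantity: Q_tax = 48
Reduction in quantity: Q* - Q_tax = 12/5
DWL = (1/2) * tax * (Q* - Q_tax)
DWL = (1/2) * 2 * 12/5 = 12/5

12/5


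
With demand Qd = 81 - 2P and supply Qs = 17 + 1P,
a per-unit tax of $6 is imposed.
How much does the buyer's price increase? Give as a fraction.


With a per-unit tax, the buyer's price increase depends on relative slopes.
Supply slope: d = 1, Demand slope: b = 2
Buyer's price increase = d * tax / (b + d)
= 1 * 6 / (2 + 1)
= 6 / 3 = 2

2


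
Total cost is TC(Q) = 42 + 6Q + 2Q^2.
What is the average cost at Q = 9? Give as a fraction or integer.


TC(9) = 42 + 6*9 + 2*9^2
TC(9) = 42 + 54 + 162 = 258
AC = TC/Q = 258/9 = 86/3

86/3


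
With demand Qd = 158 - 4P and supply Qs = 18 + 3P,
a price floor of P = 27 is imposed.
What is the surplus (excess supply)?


At P = 27:
Qd = 158 - 4*27 = 50
Qs = 18 + 3*27 = 99
Surplus = Qs - Qd = 99 - 50 = 49

49


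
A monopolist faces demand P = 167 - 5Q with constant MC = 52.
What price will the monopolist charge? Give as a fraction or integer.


MR = 167 - 10Q
Set MR = MC: 167 - 10Q = 52
Q* = 23/2
Substitute into demand:
P* = 167 - 5*23/2 = 219/2

219/2


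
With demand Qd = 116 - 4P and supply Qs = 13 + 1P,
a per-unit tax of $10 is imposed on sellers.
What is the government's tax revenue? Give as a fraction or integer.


With tax on sellers, new supply: Qs' = 13 + 1(P - 10)
= 3 + 1P
New equilibrium quantity:
Q_new = 128/5
Tax revenue = tax * Q_new = 10 * 128/5 = 256

256


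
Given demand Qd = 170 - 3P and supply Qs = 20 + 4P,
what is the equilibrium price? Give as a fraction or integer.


At equilibrium, Qd = Qs.
170 - 3P = 20 + 4P
170 - 20 = 3P + 4P
150 = 7P
P* = 150/7 = 150/7

150/7


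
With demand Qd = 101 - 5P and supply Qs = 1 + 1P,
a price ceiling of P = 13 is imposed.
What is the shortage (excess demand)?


At P = 13:
Qd = 101 - 5*13 = 36
Qs = 1 + 1*13 = 14
Shortage = Qd - Qs = 36 - 14 = 22

22


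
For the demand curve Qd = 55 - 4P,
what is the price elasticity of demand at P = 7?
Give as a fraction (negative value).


dQ/dP = -4
At P = 7: Q = 55 - 4*7 = 27
E = (dQ/dP)(P/Q) = (-4)(7/27) = -28/27

-28/27


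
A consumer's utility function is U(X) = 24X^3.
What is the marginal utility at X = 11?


MU = dU/dX = 24*3*X^(3-1)
MU = 72*X^2
At X = 11:
MU = 72 * 11^2
MU = 72 * 121 = 8712

8712


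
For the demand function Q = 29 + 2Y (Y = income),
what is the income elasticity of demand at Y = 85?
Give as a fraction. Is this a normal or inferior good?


dQ/dY = 2
At Y = 85: Q = 29 + 2*85 = 199
Ey = (dQ/dY)(Y/Q) = 2 * 85 / 199 = 170/199
Since Ey > 0, this is a normal good.

170/199 (normal good)


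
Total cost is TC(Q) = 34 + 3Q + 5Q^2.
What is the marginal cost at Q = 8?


MC = dTC/dQ = 3 + 2*5*Q
At Q = 8:
MC = 3 + 10*8
MC = 3 + 80 = 83

83


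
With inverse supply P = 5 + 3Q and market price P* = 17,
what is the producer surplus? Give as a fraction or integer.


Minimum supply price (at Q=0): P_min = 5
Quantity supplied at P* = 17:
Q* = (17 - 5)/3 = 4
PS = (1/2) * Q* * (P* - P_min)
PS = (1/2) * 4 * (17 - 5)
PS = (1/2) * 4 * 12 = 24

24


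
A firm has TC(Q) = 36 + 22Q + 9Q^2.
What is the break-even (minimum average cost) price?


AC(Q) = 36/Q + 22 + 9Q
To minimize: dAC/dQ = -36/Q^2 + 9 = 0
Q^2 = 36/9 = 4
Q* = 2
Min AC = 36/2 + 22 + 9*2
Min AC = 18 + 22 + 18 = 58

58


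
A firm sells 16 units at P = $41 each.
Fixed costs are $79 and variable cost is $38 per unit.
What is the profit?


Total Revenue = P * Q = 41 * 16 = $656
Total Cost = FC + VC*Q = 79 + 38*16 = $687
Profit = TR - TC = 656 - 687 = $-31

$-31


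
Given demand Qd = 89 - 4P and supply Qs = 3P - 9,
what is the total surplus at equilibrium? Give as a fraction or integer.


Find equilibrium: 89 - 4P = 3P - 9
89 + 9 = 7P
P* = 98/7 = 14
Q* = 3*14 - 9 = 33
Inverse demand: P = 89/4 - Q/4, so P_max = 89/4
Inverse supply: P = 3 + Q/3, so P_min = 3
CS = (1/2) * 33 * (89/4 - 14) = 1089/8
PS = (1/2) * 33 * (14 - 3) = 363/2
TS = CS + PS = 1089/8 + 363/2 = 2541/8

2541/8


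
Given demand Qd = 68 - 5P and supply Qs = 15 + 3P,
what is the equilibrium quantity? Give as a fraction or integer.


First find equilibrium price:
68 - 5P = 15 + 3P
P* = 53/8 = 53/8
Then substitute into demand:
Q* = 68 - 5 * 53/8 = 279/8

279/8


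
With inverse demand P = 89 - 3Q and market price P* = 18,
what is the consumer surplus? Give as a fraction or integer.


Maximum willingness to pay (at Q=0): P_max = 89
Quantity demanded at P* = 18:
Q* = (89 - 18)/3 = 71/3
CS = (1/2) * Q* * (P_max - P*)
CS = (1/2) * 71/3 * (89 - 18)
CS = (1/2) * 71/3 * 71 = 5041/6

5041/6


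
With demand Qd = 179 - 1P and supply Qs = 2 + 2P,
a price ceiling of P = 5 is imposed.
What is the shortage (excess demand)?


At P = 5:
Qd = 179 - 1*5 = 174
Qs = 2 + 2*5 = 12
Shortage = Qd - Qs = 174 - 12 = 162

162


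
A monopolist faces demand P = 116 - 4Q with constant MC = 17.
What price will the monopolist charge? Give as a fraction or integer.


MR = 116 - 8Q
Set MR = MC: 116 - 8Q = 17
Q* = 99/8
Substitute into demand:
P* = 116 - 4*99/8 = 133/2

133/2


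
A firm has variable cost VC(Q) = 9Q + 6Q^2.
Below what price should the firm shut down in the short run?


AVC(Q) = VC(Q)/Q = 9 + 6Q
AVC is increasing in Q, so minimum AVC is at Q -> 0+.
Min AVC = 9
The firm should shut down if P < 9.

9


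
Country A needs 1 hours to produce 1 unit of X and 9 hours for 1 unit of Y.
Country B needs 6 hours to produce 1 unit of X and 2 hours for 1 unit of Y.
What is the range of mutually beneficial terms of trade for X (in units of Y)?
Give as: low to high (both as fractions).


Opportunity cost of X for Country A = hours_X / hours_Y = 1/9 = 1/9 units of Y
Opportunity cost of X for Country B = hours_X / hours_Y = 6/2 = 3 units of Y
Terms of trade must be between the two opportunity costs.
Range: 1/9 to 3

1/9 to 3


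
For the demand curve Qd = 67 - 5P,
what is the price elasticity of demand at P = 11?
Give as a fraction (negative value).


dQ/dP = -5
At P = 11: Q = 67 - 5*11 = 12
E = (dQ/dP)(P/Q) = (-5)(11/12) = -55/12

-55/12


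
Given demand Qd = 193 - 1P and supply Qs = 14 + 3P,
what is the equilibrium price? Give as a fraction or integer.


At equilibrium, Qd = Qs.
193 - 1P = 14 + 3P
193 - 14 = 1P + 3P
179 = 4P
P* = 179/4 = 179/4

179/4


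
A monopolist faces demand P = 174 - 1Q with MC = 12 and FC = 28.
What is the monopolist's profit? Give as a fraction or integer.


MR = MC: 174 - 2Q = 12
Q* = 81
P* = 174 - 1*81 = 93
Profit = (P* - MC)*Q* - FC
= (93 - 12)*81 - 28
= 81*81 - 28
= 6561 - 28 = 6533

6533


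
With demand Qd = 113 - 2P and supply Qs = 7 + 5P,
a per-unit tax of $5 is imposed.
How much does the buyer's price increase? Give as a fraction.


With a per-unit tax, the buyer's price increase depends on relative slopes.
Supply slope: d = 5, Demand slope: b = 2
Buyer's price increase = d * tax / (b + d)
= 5 * 5 / (2 + 5)
= 25 / 7 = 25/7

25/7


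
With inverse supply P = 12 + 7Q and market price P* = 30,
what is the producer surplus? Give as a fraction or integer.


Minimum supply price (at Q=0): P_min = 12
Quantity supplied at P* = 30:
Q* = (30 - 12)/7 = 18/7
PS = (1/2) * Q* * (P* - P_min)
PS = (1/2) * 18/7 * (30 - 12)
PS = (1/2) * 18/7 * 18 = 162/7

162/7


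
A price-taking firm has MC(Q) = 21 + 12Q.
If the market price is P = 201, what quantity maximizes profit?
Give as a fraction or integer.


In perfect competition, profit is maximized where P = MC.
201 = 21 + 12Q
180 = 12Q
Q* = 180/12 = 15

15


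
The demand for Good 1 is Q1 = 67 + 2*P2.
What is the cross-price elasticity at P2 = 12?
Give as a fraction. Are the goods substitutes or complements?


dQ1/dP2 = 2
At P2 = 12: Q1 = 67 + 2*12 = 91
Exy = (dQ1/dP2)(P2/Q1) = 2 * 12 / 91 = 24/91
Since Exy > 0, the goods are substitutes.

24/91 (substitutes)


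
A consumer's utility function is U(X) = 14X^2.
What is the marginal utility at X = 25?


MU = dU/dX = 14*2*X^(2-1)
MU = 28*X^1
At X = 25:
MU = 28 * 25^1
MU = 28 * 25 = 700

700


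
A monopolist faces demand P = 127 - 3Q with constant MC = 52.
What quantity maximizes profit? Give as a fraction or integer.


TR = P*Q = (127 - 3Q)Q = 127Q - 3Q^2
MR = dTR/dQ = 127 - 6Q
Set MR = MC:
127 - 6Q = 52
75 = 6Q
Q* = 75/6 = 25/2

25/2


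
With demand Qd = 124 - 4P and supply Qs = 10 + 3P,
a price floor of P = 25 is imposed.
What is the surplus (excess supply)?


At P = 25:
Qd = 124 - 4*25 = 24
Qs = 10 + 3*25 = 85
Surplus = Qs - Qd = 85 - 24 = 61

61


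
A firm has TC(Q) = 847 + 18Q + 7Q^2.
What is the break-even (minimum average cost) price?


AC(Q) = 847/Q + 18 + 7Q
To minimize: dAC/dQ = -847/Q^2 + 7 = 0
Q^2 = 847/7 = 121
Q* = 11
Min AC = 847/11 + 18 + 7*11
Min AC = 77 + 18 + 77 = 172

172


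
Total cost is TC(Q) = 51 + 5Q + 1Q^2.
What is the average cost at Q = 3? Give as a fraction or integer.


TC(3) = 51 + 5*3 + 1*3^2
TC(3) = 51 + 15 + 9 = 75
AC = TC/Q = 75/3 = 25

25


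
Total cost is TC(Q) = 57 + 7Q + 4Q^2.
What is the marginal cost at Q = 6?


MC = dTC/dQ = 7 + 2*4*Q
At Q = 6:
MC = 7 + 8*6
MC = 7 + 48 = 55

55


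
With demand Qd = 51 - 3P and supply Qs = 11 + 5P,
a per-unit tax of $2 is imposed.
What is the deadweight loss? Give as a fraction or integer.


Pre-tax equilibrium quantity: Q* = 36
Post-tax equilibrium quantity: Q_tax = 129/4
Reduction in quantity: Q* - Q_tax = 15/4
DWL = (1/2) * tax * (Q* - Q_tax)
DWL = (1/2) * 2 * 15/4 = 15/4

15/4


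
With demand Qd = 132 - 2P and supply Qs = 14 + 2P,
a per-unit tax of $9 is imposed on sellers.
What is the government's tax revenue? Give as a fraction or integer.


With tax on sellers, new supply: Qs' = 14 + 2(P - 9)
= 2P - 4
New equilibrium quantity:
Q_new = 64
Tax revenue = tax * Q_new = 9 * 64 = 576

576


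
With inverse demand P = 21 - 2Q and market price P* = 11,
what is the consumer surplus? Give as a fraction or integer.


Maximum willingness to pay (at Q=0): P_max = 21
Quantity demanded at P* = 11:
Q* = (21 - 11)/2 = 5
CS = (1/2) * Q* * (P_max - P*)
CS = (1/2) * 5 * (21 - 11)
CS = (1/2) * 5 * 10 = 25

25


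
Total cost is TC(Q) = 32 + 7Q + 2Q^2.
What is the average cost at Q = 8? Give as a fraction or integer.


TC(8) = 32 + 7*8 + 2*8^2
TC(8) = 32 + 56 + 128 = 216
AC = TC/Q = 216/8 = 27

27


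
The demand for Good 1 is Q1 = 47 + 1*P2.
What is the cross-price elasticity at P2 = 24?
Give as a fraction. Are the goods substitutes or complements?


dQ1/dP2 = 1
At P2 = 24: Q1 = 47 + 1*24 = 71
Exy = (dQ1/dP2)(P2/Q1) = 1 * 24 / 71 = 24/71
Since Exy > 0, the goods are substitutes.

24/71 (substitutes)


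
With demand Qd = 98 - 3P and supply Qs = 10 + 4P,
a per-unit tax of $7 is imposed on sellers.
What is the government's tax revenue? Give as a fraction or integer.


With tax on sellers, new supply: Qs' = 10 + 4(P - 7)
= 4P - 18
New equilibrium quantity:
Q_new = 338/7
Tax revenue = tax * Q_new = 7 * 338/7 = 338

338


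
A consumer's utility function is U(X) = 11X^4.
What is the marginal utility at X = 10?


MU = dU/dX = 11*4*X^(4-1)
MU = 44*X^3
At X = 10:
MU = 44 * 10^3
MU = 44 * 1000 = 44000

44000


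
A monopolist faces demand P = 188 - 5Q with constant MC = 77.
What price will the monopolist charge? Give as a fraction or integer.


MR = 188 - 10Q
Set MR = MC: 188 - 10Q = 77
Q* = 111/10
Substitute into demand:
P* = 188 - 5*111/10 = 265/2

265/2


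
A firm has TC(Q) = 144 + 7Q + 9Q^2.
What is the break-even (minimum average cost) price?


AC(Q) = 144/Q + 7 + 9Q
To minimize: dAC/dQ = -144/Q^2 + 9 = 0
Q^2 = 144/9 = 16
Q* = 4
Min AC = 144/4 + 7 + 9*4
Min AC = 36 + 7 + 36 = 79

79


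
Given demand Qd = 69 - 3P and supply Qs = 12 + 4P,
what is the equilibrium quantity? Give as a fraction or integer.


First find equilibrium price:
69 - 3P = 12 + 4P
P* = 57/7 = 57/7
Then substitute into demand:
Q* = 69 - 3 * 57/7 = 312/7

312/7


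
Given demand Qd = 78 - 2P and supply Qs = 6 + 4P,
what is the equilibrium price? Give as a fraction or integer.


At equilibrium, Qd = Qs.
78 - 2P = 6 + 4P
78 - 6 = 2P + 4P
72 = 6P
P* = 72/6 = 12

12


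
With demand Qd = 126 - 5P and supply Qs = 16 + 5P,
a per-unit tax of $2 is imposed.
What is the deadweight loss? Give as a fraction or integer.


Pre-tax equilibrium quantity: Q* = 71
Post-tax equilibrium quantity: Q_tax = 66
Reduction in quantity: Q* - Q_tax = 5
DWL = (1/2) * tax * (Q* - Q_tax)
DWL = (1/2) * 2 * 5 = 5

5


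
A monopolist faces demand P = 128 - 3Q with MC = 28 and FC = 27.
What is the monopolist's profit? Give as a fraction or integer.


MR = MC: 128 - 6Q = 28
Q* = 50/3
P* = 128 - 3*50/3 = 78
Profit = (P* - MC)*Q* - FC
= (78 - 28)*50/3 - 27
= 50*50/3 - 27
= 2500/3 - 27 = 2419/3

2419/3


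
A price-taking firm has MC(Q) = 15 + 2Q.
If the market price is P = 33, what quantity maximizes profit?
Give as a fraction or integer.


In perfect competition, profit is maximized where P = MC.
33 = 15 + 2Q
18 = 2Q
Q* = 18/2 = 9

9


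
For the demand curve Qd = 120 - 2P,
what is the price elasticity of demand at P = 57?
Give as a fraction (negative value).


dQ/dP = -2
At P = 57: Q = 120 - 2*57 = 6
E = (dQ/dP)(P/Q) = (-2)(57/6) = -19

-19


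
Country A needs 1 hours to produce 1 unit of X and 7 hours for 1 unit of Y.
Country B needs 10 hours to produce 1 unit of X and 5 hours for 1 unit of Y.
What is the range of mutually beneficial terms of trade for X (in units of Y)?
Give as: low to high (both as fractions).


Opportunity cost of X for Country A = hours_X / hours_Y = 1/7 = 1/7 units of Y
Opportunity cost of X for Country B = hours_X / hours_Y = 10/5 = 2 units of Y
Terms of trade must be between the two opportunity costs.
Range: 1/7 to 2

1/7 to 2


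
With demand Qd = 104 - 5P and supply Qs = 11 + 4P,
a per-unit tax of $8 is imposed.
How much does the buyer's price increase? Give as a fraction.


With a per-unit tax, the buyer's price increase depends on relative slopes.
Supply slope: d = 4, Demand slope: b = 5
Buyer's price increase = d * tax / (b + d)
= 4 * 8 / (5 + 4)
= 32 / 9 = 32/9

32/9


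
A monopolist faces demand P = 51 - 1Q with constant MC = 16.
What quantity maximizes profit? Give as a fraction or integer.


TR = P*Q = (51 - 1Q)Q = 51Q - 1Q^2
MR = dTR/dQ = 51 - 2Q
Set MR = MC:
51 - 2Q = 16
35 = 2Q
Q* = 35/2 = 35/2

35/2


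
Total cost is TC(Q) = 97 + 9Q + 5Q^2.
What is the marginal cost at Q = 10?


MC = dTC/dQ = 9 + 2*5*Q
At Q = 10:
MC = 9 + 10*10
MC = 9 + 100 = 109

109


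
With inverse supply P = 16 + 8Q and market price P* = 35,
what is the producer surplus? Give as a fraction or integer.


Minimum supply price (at Q=0): P_min = 16
Quantity supplied at P* = 35:
Q* = (35 - 16)/8 = 19/8
PS = (1/2) * Q* * (P* - P_min)
PS = (1/2) * 19/8 * (35 - 16)
PS = (1/2) * 19/8 * 19 = 361/16

361/16


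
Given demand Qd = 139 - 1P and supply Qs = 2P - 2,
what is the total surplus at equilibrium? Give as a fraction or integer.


Find equilibrium: 139 - 1P = 2P - 2
139 + 2 = 3P
P* = 141/3 = 47
Q* = 2*47 - 2 = 92
Inverse demand: P = 139 - Q/1, so P_max = 139
Inverse supply: P = 1 + Q/2, so P_min = 1
CS = (1/2) * 92 * (139 - 47) = 4232
PS = (1/2) * 92 * (47 - 1) = 2116
TS = CS + PS = 4232 + 2116 = 6348

6348


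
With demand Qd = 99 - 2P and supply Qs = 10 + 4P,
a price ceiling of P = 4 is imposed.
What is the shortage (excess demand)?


At P = 4:
Qd = 99 - 2*4 = 91
Qs = 10 + 4*4 = 26
Shortage = Qd - Qs = 91 - 26 = 65

65


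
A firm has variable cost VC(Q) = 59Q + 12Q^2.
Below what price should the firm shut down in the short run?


AVC(Q) = VC(Q)/Q = 59 + 12Q
AVC is increasing in Q, so minimum AVC is at Q -> 0+.
Min AVC = 59
The firm should shut down if P < 59.

59


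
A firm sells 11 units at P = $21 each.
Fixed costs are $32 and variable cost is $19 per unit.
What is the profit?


Total Revenue = P * Q = 21 * 11 = $231
Total Cost = FC + VC*Q = 32 + 19*11 = $241
Profit = TR - TC = 231 - 241 = $-10

$-10


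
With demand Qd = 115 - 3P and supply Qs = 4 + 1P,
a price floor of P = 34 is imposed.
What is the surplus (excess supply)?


At P = 34:
Qd = 115 - 3*34 = 13
Qs = 4 + 1*34 = 38
Surplus = Qs - Qd = 38 - 13 = 25

25


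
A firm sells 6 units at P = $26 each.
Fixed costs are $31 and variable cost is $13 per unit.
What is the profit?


Total Revenue = P * Q = 26 * 6 = $156
Total Cost = FC + VC*Q = 31 + 13*6 = $109
Profit = TR - TC = 156 - 109 = $47

$47


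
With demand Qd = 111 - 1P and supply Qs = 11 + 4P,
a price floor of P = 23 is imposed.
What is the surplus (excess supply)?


At P = 23:
Qd = 111 - 1*23 = 88
Qs = 11 + 4*23 = 103
Surplus = Qs - Qd = 103 - 88 = 15

15


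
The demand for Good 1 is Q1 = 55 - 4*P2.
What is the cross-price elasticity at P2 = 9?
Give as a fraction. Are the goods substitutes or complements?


dQ1/dP2 = -4
At P2 = 9: Q1 = 55 - 4*9 = 19
Exy = (dQ1/dP2)(P2/Q1) = -4 * 9 / 19 = -36/19
Since Exy < 0, the goods are complements.

-36/19 (complements)


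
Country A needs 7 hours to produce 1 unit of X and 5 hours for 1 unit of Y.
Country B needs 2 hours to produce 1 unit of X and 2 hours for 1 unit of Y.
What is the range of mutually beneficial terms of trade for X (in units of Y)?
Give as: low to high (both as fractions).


Opportunity cost of X for Country A = hours_X / hours_Y = 7/5 = 7/5 units of Y
Opportunity cost of X for Country B = hours_X / hours_Y = 2/2 = 1 units of Y
Terms of trade must be between the two opportunity costs.
Range: 1 to 7/5

1 to 7/5


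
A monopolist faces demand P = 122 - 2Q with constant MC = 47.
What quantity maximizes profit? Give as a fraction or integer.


TR = P*Q = (122 - 2Q)Q = 122Q - 2Q^2
MR = dTR/dQ = 122 - 4Q
Set MR = MC:
122 - 4Q = 47
75 = 4Q
Q* = 75/4 = 75/4

75/4


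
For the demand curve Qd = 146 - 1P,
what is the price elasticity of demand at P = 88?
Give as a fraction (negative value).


dQ/dP = -1
At P = 88: Q = 146 - 1*88 = 58
E = (dQ/dP)(P/Q) = (-1)(88/58) = -44/29

-44/29


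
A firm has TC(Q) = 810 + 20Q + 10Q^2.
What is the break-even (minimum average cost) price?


AC(Q) = 810/Q + 20 + 10Q
To minimize: dAC/dQ = -810/Q^2 + 10 = 0
Q^2 = 810/10 = 81
Q* = 9
Min AC = 810/9 + 20 + 10*9
Min AC = 90 + 20 + 90 = 200

200


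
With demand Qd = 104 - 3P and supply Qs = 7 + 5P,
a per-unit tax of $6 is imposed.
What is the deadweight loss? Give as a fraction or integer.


Pre-tax equilibrium quantity: Q* = 541/8
Post-tax equilibrium quantity: Q_tax = 451/8
Reduction in quantity: Q* - Q_tax = 45/4
DWL = (1/2) * tax * (Q* - Q_tax)
DWL = (1/2) * 6 * 45/4 = 135/4

135/4


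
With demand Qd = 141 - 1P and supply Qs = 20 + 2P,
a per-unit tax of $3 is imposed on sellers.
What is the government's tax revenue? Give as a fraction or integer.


With tax on sellers, new supply: Qs' = 20 + 2(P - 3)
= 14 + 2P
New equilibrium quantity:
Q_new = 296/3
Tax revenue = tax * Q_new = 3 * 296/3 = 296

296


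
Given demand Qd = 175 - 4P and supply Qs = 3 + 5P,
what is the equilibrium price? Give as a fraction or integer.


At equilibrium, Qd = Qs.
175 - 4P = 3 + 5P
175 - 3 = 4P + 5P
172 = 9P
P* = 172/9 = 172/9

172/9


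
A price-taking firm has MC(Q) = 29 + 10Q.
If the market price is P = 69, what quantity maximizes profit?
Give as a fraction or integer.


In perfect competition, profit is maximized where P = MC.
69 = 29 + 10Q
40 = 10Q
Q* = 40/10 = 4

4


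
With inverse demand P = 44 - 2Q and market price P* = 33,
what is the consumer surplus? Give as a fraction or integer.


Maximum willingness to pay (at Q=0): P_max = 44
Quantity demanded at P* = 33:
Q* = (44 - 33)/2 = 11/2
CS = (1/2) * Q* * (P_max - P*)
CS = (1/2) * 11/2 * (44 - 33)
CS = (1/2) * 11/2 * 11 = 121/4

121/4


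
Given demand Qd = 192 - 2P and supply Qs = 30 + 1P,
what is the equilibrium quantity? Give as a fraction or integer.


First find equilibrium price:
192 - 2P = 30 + 1P
P* = 162/3 = 54
Then substitute into demand:
Q* = 192 - 2 * 54 = 84

84


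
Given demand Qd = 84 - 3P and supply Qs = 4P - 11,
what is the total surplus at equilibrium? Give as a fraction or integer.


Find equilibrium: 84 - 3P = 4P - 11
84 + 11 = 7P
P* = 95/7 = 95/7
Q* = 4*95/7 - 11 = 303/7
Inverse demand: P = 28 - Q/3, so P_max = 28
Inverse supply: P = 11/4 + Q/4, so P_min = 11/4
CS = (1/2) * 303/7 * (28 - 95/7) = 30603/98
PS = (1/2) * 303/7 * (95/7 - 11/4) = 91809/392
TS = CS + PS = 30603/98 + 91809/392 = 30603/56

30603/56


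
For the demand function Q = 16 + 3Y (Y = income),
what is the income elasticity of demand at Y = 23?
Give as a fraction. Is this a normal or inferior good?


dQ/dY = 3
At Y = 23: Q = 16 + 3*23 = 85
Ey = (dQ/dY)(Y/Q) = 3 * 23 / 85 = 69/85
Since Ey > 0, this is a normal good.

69/85 (normal good)


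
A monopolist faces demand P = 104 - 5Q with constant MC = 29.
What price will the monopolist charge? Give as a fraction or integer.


MR = 104 - 10Q
Set MR = MC: 104 - 10Q = 29
Q* = 15/2
Substitute into demand:
P* = 104 - 5*15/2 = 133/2

133/2


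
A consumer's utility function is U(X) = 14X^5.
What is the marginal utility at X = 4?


MU = dU/dX = 14*5*X^(5-1)
MU = 70*X^4
At X = 4:
MU = 70 * 4^4
MU = 70 * 256 = 17920

17920


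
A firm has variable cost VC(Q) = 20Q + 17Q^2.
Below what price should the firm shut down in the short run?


AVC(Q) = VC(Q)/Q = 20 + 17Q
AVC is increasing in Q, so minimum AVC is at Q -> 0+.
Min AVC = 20
The firm should shut down if P < 20.

20


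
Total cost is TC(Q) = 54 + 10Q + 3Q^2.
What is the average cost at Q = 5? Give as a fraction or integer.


TC(5) = 54 + 10*5 + 3*5^2
TC(5) = 54 + 50 + 75 = 179
AC = TC/Q = 179/5 = 179/5

179/5


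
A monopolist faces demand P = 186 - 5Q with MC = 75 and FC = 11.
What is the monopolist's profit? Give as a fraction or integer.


MR = MC: 186 - 10Q = 75
Q* = 111/10
P* = 186 - 5*111/10 = 261/2
Profit = (P* - MC)*Q* - FC
= (261/2 - 75)*111/10 - 11
= 111/2*111/10 - 11
= 12321/20 - 11 = 12101/20

12101/20


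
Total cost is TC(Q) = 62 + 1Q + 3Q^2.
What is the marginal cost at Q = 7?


MC = dTC/dQ = 1 + 2*3*Q
At Q = 7:
MC = 1 + 6*7
MC = 1 + 42 = 43

43


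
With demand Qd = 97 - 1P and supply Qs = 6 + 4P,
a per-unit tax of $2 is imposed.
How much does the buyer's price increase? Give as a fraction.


With a per-unit tax, the buyer's price increase depends on relative slopes.
Supply slope: d = 4, Demand slope: b = 1
Buyer's price increase = d * tax / (b + d)
= 4 * 2 / (1 + 4)
= 8 / 5 = 8/5

8/5


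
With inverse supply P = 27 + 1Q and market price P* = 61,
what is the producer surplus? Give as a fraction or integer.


Minimum supply price (at Q=0): P_min = 27
Quantity supplied at P* = 61:
Q* = (61 - 27)/1 = 34
PS = (1/2) * Q* * (P* - P_min)
PS = (1/2) * 34 * (61 - 27)
PS = (1/2) * 34 * 34 = 578

578


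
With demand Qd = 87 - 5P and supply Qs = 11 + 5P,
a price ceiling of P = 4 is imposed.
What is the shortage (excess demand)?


At P = 4:
Qd = 87 - 5*4 = 67
Qs = 11 + 5*4 = 31
Shortage = Qd - Qs = 67 - 31 = 36

36


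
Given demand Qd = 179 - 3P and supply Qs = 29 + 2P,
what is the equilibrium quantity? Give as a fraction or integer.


First find equilibrium price:
179 - 3P = 29 + 2P
P* = 150/5 = 30
Then substitute into demand:
Q* = 179 - 3 * 30 = 89

89


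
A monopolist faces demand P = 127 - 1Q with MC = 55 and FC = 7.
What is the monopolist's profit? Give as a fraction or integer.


MR = MC: 127 - 2Q = 55
Q* = 36
P* = 127 - 1*36 = 91
Profit = (P* - MC)*Q* - FC
= (91 - 55)*36 - 7
= 36*36 - 7
= 1296 - 7 = 1289

1289


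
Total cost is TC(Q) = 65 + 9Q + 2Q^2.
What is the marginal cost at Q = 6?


MC = dTC/dQ = 9 + 2*2*Q
At Q = 6:
MC = 9 + 4*6
MC = 9 + 24 = 33

33


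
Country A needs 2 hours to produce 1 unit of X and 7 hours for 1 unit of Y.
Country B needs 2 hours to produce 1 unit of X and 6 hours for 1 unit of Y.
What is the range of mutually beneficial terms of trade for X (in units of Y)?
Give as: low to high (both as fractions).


Opportunity cost of X for Country A = hours_X / hours_Y = 2/7 = 2/7 units of Y
Opportunity cost of X for Country B = hours_X / hours_Y = 2/6 = 1/3 units of Y
Terms of trade must be between the two opportunity costs.
Range: 2/7 to 1/3

2/7 to 1/3


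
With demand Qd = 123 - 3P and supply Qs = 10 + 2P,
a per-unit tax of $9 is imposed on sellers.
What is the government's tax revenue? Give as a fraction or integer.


With tax on sellers, new supply: Qs' = 10 + 2(P - 9)
= 2P - 8
New equilibrium quantity:
Q_new = 222/5
Tax revenue = tax * Q_new = 9 * 222/5 = 1998/5

1998/5


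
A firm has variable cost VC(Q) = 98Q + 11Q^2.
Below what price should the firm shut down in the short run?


AVC(Q) = VC(Q)/Q = 98 + 11Q
AVC is increasing in Q, so minimum AVC is at Q -> 0+.
Min AVC = 98
The firm should shut down if P < 98.

98


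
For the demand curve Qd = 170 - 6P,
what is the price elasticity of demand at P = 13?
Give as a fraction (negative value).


dQ/dP = -6
At P = 13: Q = 170 - 6*13 = 92
E = (dQ/dP)(P/Q) = (-6)(13/92) = -39/46

-39/46


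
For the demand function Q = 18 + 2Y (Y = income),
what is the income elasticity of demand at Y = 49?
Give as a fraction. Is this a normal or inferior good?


dQ/dY = 2
At Y = 49: Q = 18 + 2*49 = 116
Ey = (dQ/dY)(Y/Q) = 2 * 49 / 116 = 49/58
Since Ey > 0, this is a normal good.

49/58 (normal good)


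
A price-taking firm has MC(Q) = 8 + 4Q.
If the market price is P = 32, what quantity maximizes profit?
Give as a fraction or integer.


In perfect competition, profit is maximized where P = MC.
32 = 8 + 4Q
24 = 4Q
Q* = 24/4 = 6

6


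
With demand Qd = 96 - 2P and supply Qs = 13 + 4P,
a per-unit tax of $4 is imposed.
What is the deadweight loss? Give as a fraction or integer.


Pre-tax equilibrium quantity: Q* = 205/3
Post-tax equilibrium quantity: Q_tax = 63
Reduction in quantity: Q* - Q_tax = 16/3
DWL = (1/2) * tax * (Q* - Q_tax)
DWL = (1/2) * 4 * 16/3 = 32/3

32/3


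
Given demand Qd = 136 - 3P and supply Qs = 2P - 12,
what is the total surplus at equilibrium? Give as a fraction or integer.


Find equilibrium: 136 - 3P = 2P - 12
136 + 12 = 5P
P* = 148/5 = 148/5
Q* = 2*148/5 - 12 = 236/5
Inverse demand: P = 136/3 - Q/3, so P_max = 136/3
Inverse supply: P = 6 + Q/2, so P_min = 6
CS = (1/2) * 236/5 * (136/3 - 148/5) = 27848/75
PS = (1/2) * 236/5 * (148/5 - 6) = 13924/25
TS = CS + PS = 27848/75 + 13924/25 = 13924/15

13924/15


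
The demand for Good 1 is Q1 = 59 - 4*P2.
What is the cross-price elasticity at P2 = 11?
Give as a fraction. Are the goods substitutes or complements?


dQ1/dP2 = -4
At P2 = 11: Q1 = 59 - 4*11 = 15
Exy = (dQ1/dP2)(P2/Q1) = -4 * 11 / 15 = -44/15
Since Exy < 0, the goods are complements.

-44/15 (complements)


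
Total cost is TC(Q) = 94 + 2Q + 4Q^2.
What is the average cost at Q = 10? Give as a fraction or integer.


TC(10) = 94 + 2*10 + 4*10^2
TC(10) = 94 + 20 + 400 = 514
AC = TC/Q = 514/10 = 257/5

257/5


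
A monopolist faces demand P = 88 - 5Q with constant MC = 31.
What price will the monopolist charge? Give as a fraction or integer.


MR = 88 - 10Q
Set MR = MC: 88 - 10Q = 31
Q* = 57/10
Substitute into demand:
P* = 88 - 5*57/10 = 119/2

119/2


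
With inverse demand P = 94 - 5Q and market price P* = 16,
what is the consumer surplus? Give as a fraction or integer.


Maximum willingness to pay (at Q=0): P_max = 94
Quantity demanded at P* = 16:
Q* = (94 - 16)/5 = 78/5
CS = (1/2) * Q* * (P_max - P*)
CS = (1/2) * 78/5 * (94 - 16)
CS = (1/2) * 78/5 * 78 = 3042/5

3042/5


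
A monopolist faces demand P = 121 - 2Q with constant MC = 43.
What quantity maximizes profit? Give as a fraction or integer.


TR = P*Q = (121 - 2Q)Q = 121Q - 2Q^2
MR = dTR/dQ = 121 - 4Q
Set MR = MC:
121 - 4Q = 43
78 = 4Q
Q* = 78/4 = 39/2

39/2


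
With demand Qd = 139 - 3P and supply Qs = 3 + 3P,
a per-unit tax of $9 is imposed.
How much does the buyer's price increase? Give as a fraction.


With a per-unit tax, the buyer's price increase depends on relative slopes.
Supply slope: d = 3, Demand slope: b = 3
Buyer's price increase = d * tax / (b + d)
= 3 * 9 / (3 + 3)
= 27 / 6 = 9/2

9/2


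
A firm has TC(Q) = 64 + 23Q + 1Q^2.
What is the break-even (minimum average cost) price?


AC(Q) = 64/Q + 23 + 1Q
To minimize: dAC/dQ = -64/Q^2 + 1 = 0
Q^2 = 64/1 = 64
Q* = 8
Min AC = 64/8 + 23 + 1*8
Min AC = 8 + 23 + 8 = 39

39


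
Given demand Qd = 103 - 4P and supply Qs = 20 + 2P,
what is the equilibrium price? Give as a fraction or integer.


At equilibrium, Qd = Qs.
103 - 4P = 20 + 2P
103 - 20 = 4P + 2P
83 = 6P
P* = 83/6 = 83/6

83/6


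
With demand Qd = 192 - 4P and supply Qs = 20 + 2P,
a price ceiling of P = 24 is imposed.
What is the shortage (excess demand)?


At P = 24:
Qd = 192 - 4*24 = 96
Qs = 20 + 2*24 = 68
Shortage = Qd - Qs = 96 - 68 = 28

28


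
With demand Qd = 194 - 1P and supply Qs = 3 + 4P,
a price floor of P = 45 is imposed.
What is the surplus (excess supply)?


At P = 45:
Qd = 194 - 1*45 = 149
Qs = 3 + 4*45 = 183
Surplus = Qs - Qd = 183 - 149 = 34

34


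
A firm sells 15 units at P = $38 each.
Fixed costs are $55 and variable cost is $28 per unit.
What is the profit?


Total Revenue = P * Q = 38 * 15 = $570
Total Cost = FC + VC*Q = 55 + 28*15 = $475
Profit = TR - TC = 570 - 475 = $95

$95


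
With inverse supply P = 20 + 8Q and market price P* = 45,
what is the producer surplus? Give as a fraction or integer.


Minimum supply price (at Q=0): P_min = 20
Quantity supplied at P* = 45:
Q* = (45 - 20)/8 = 25/8
PS = (1/2) * Q* * (P* - P_min)
PS = (1/2) * 25/8 * (45 - 20)
PS = (1/2) * 25/8 * 25 = 625/16

625/16


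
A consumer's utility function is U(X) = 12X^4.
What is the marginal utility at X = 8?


MU = dU/dX = 12*4*X^(4-1)
MU = 48*X^3
At X = 8:
MU = 48 * 8^3
MU = 48 * 512 = 24576

24576


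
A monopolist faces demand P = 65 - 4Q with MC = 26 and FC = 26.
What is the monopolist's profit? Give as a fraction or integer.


MR = MC: 65 - 8Q = 26
Q* = 39/8
P* = 65 - 4*39/8 = 91/2
Profit = (P* - MC)*Q* - FC
= (91/2 - 26)*39/8 - 26
= 39/2*39/8 - 26
= 1521/16 - 26 = 1105/16

1105/16


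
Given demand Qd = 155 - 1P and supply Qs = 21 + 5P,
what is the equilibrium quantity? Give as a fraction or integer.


First find equilibrium price:
155 - 1P = 21 + 5P
P* = 134/6 = 67/3
Then substitute into demand:
Q* = 155 - 1 * 67/3 = 398/3

398/3


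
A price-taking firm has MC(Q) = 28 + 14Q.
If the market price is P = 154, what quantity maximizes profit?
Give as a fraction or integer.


In perfect competition, profit is maximized where P = MC.
154 = 28 + 14Q
126 = 14Q
Q* = 126/14 = 9

9


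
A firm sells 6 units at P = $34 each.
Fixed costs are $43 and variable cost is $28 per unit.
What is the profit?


Total Revenue = P * Q = 34 * 6 = $204
Total Cost = FC + VC*Q = 43 + 28*6 = $211
Profit = TR - TC = 204 - 211 = $-7

$-7


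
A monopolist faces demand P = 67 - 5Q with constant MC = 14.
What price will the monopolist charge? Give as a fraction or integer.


MR = 67 - 10Q
Set MR = MC: 67 - 10Q = 14
Q* = 53/10
Substitute into demand:
P* = 67 - 5*53/10 = 81/2

81/2


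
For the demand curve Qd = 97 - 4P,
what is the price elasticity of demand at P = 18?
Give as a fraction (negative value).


dQ/dP = -4
At P = 18: Q = 97 - 4*18 = 25
E = (dQ/dP)(P/Q) = (-4)(18/25) = -72/25

-72/25


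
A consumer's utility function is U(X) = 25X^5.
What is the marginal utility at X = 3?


MU = dU/dX = 25*5*X^(5-1)
MU = 125*X^4
At X = 3:
MU = 125 * 3^4
MU = 125 * 81 = 10125

10125


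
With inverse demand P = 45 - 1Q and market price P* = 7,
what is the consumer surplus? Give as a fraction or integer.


Maximum willingness to pay (at Q=0): P_max = 45
Quantity demanded at P* = 7:
Q* = (45 - 7)/1 = 38
CS = (1/2) * Q* * (P_max - P*)
CS = (1/2) * 38 * (45 - 7)
CS = (1/2) * 38 * 38 = 722

722


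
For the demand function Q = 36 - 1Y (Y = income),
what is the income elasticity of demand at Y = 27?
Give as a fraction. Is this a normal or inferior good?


dQ/dY = -1
At Y = 27: Q = 36 - 1*27 = 9
Ey = (dQ/dY)(Y/Q) = -1 * 27 / 9 = -3
Since Ey < 0, this is a inferior good.

-3 (inferior good)


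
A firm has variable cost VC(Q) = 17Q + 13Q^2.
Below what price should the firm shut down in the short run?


AVC(Q) = VC(Q)/Q = 17 + 13Q
AVC is increasing in Q, so minimum AVC is at Q -> 0+.
Min AVC = 17
The firm should shut down if P < 17.

17


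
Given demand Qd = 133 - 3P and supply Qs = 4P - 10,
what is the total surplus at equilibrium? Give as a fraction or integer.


Find equilibrium: 133 - 3P = 4P - 10
133 + 10 = 7P
P* = 143/7 = 143/7
Q* = 4*143/7 - 10 = 502/7
Inverse demand: P = 133/3 - Q/3, so P_max = 133/3
Inverse supply: P = 5/2 + Q/4, so P_min = 5/2
CS = (1/2) * 502/7 * (133/3 - 143/7) = 126002/147
PS = (1/2) * 502/7 * (143/7 - 5/2) = 63001/98
TS = CS + PS = 126002/147 + 63001/98 = 63001/42

63001/42


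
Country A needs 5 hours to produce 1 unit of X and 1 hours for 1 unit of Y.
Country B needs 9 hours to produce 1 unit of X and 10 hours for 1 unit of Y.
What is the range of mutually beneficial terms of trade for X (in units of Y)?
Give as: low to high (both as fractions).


Opportunity cost of X for Country A = hours_X / hours_Y = 5/1 = 5 units of Y
Opportunity cost of X for Country B = hours_X / hours_Y = 9/10 = 9/10 units of Y
Terms of trade must be between the two opportunity costs.
Range: 9/10 to 5

9/10 to 5


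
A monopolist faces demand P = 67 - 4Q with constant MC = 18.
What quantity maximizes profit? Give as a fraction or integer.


TR = P*Q = (67 - 4Q)Q = 67Q - 4Q^2
MR = dTR/dQ = 67 - 8Q
Set MR = MC:
67 - 8Q = 18
49 = 8Q
Q* = 49/8 = 49/8

49/8


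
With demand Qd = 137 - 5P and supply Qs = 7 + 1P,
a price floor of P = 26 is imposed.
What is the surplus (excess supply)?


At P = 26:
Qd = 137 - 5*26 = 7
Qs = 7 + 1*26 = 33
Surplus = Qs - Qd = 33 - 7 = 26

26


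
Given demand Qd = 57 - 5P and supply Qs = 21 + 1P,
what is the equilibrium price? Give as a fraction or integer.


At equilibrium, Qd = Qs.
57 - 5P = 21 + 1P
57 - 21 = 5P + 1P
36 = 6P
P* = 36/6 = 6

6


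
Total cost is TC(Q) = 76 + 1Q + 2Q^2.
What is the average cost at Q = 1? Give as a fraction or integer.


TC(1) = 76 + 1*1 + 2*1^2
TC(1) = 76 + 1 + 2 = 79
AC = TC/Q = 79/1 = 79

79


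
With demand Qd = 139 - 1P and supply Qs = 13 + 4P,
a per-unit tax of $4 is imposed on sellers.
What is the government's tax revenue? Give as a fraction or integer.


With tax on sellers, new supply: Qs' = 13 + 4(P - 4)
= 4P - 3
New equilibrium quantity:
Q_new = 553/5
Tax revenue = tax * Q_new = 4 * 553/5 = 2212/5

2212/5


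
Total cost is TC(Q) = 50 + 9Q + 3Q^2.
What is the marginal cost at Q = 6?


MC = dTC/dQ = 9 + 2*3*Q
At Q = 6:
MC = 9 + 6*6
MC = 9 + 36 = 45

45


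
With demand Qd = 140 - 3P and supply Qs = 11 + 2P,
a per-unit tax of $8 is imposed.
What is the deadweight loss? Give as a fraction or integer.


Pre-tax equilibrium quantity: Q* = 313/5
Post-tax equilibrium quantity: Q_tax = 53
Reduction in quantity: Q* - Q_tax = 48/5
DWL = (1/2) * tax * (Q* - Q_tax)
DWL = (1/2) * 8 * 48/5 = 192/5

192/5


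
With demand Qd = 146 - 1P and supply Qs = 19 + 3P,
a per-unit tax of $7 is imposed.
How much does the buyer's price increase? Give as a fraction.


With a per-unit tax, the buyer's price increase depends on relative slopes.
Supply slope: d = 3, Demand slope: b = 1
Buyer's price increase = d * tax / (b + d)
= 3 * 7 / (1 + 3)
= 21 / 4 = 21/4

21/4


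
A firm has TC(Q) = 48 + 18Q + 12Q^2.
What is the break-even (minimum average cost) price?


AC(Q) = 48/Q + 18 + 12Q
To minimize: dAC/dQ = -48/Q^2 + 12 = 0
Q^2 = 48/12 = 4
Q* = 2
Min AC = 48/2 + 18 + 12*2
Min AC = 24 + 18 + 24 = 66

66


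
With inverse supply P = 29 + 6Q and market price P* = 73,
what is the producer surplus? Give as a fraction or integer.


Minimum supply price (at Q=0): P_min = 29
Quantity supplied at P* = 73:
Q* = (73 - 29)/6 = 22/3
PS = (1/2) * Q* * (P* - P_min)
PS = (1/2) * 22/3 * (73 - 29)
PS = (1/2) * 22/3 * 44 = 484/3

484/3


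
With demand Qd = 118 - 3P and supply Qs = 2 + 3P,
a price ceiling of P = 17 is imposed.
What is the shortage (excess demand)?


At P = 17:
Qd = 118 - 3*17 = 67
Qs = 2 + 3*17 = 53
Shortage = Qd - Qs = 67 - 53 = 14

14


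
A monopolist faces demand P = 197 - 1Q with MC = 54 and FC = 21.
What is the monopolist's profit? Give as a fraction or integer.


MR = MC: 197 - 2Q = 54
Q* = 143/2
P* = 197 - 1*143/2 = 251/2
Profit = (P* - MC)*Q* - FC
= (251/2 - 54)*143/2 - 21
= 143/2*143/2 - 21
= 20449/4 - 21 = 20365/4

20365/4
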